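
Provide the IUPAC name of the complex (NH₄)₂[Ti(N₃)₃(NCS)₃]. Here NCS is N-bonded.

The 2 ammonium counter-ions carry a total charge of +2, so each complex ion is 2−.
Ligand charges: 3×isothiocyanato (-1 each), 3×azido (-1 each); total -6. So Ti + (-6) = 2−, giving Ti = +4.
Ligands are named alphabetically: azido before isothiocyanato.
The complex ion is anionic, so titanium takes the -ate form titanate(IV).

ammonium triazidotriisothiocyanatotitanate(IV)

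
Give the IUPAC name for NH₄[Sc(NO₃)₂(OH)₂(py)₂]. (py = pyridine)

ammonium dihydroxodinitratobis(pyridine)scandate(III)

The 1 ammonium counter-ion carries a total charge of +1, so each complex ion is 1−.
Ligand charges: 2×hydroxo (-1 each), 2×nitrato (-1 each), 2×pyridine (neutral); total -4. So Sc + (-4) = 1−, giving Sc = +3.
The complex ion is anionic, so scandium takes the -ate form scandate(III).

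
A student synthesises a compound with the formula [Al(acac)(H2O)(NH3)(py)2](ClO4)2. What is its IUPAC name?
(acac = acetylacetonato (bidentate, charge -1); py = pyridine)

The 2 perchlorate counter-ions carry a total charge of -2, so each complex ion is 2+.
Ligand charges: 1×acetylacetonato (-1 each), 2×pyridine (neutral), 1×aqua (neutral), 1×ammine (neutral); total -1. So Al + (-1) = 2+, giving Al = +3.
Ligands are named alphabetically: acetylacetonato before ammine before aqua before pyridine.

(acetylacetonato)ammineaquabis(pyridine)aluminium(III) perchlorate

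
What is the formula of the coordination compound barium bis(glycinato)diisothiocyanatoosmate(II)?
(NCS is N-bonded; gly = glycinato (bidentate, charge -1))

Ligands: 2 isothiocyanato (NCS, -1), 2 glycinato (gly, -1). Ligand charge sum = -4.
With Os in oxidation state +2, the complex ion is [Os...]^2−.
Charge balance with barium (+2) requires 1 complex ion per 1 barium.

Ba[Os(gly)2(NCS)2]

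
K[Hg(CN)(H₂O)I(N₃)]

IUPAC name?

potassium aquaazidocyanoiodomercurate(II)

The 1 potassium counter-ion carries a total charge of +1, so each complex ion is 1−.
Ligand charges: 1×azido (-1 each), 1×iodo (-1 each), 1×cyano (-1 each), 1×aqua (neutral); total -3. So Hg + (-3) = 1−, giving Hg = +2.
The complex ion is anionic, so mercury takes the -ate form mercurate(II).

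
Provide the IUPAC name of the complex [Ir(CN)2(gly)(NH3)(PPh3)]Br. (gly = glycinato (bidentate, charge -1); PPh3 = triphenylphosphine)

The 1 bromide counter-ion carries a total charge of -1, so each complex ion is 1+.
Ligand charges: 1×glycinato (-1 each), 2×cyano (-1 each), 1×ammine (neutral), 1×triphenylphosphine (neutral); total -3. So Ir + (-3) = 1+, giving Ir = +4.
Ligands are named alphabetically: ammine before cyano before glycinato before triphenylphosphine.

amminedicyano(glycinato)(triphenylphosphine)iridium(IV) bromide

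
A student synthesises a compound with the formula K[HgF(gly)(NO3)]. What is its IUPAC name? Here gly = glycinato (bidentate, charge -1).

The 1 potassium counter-ion carries a total charge of +1, so each complex ion is 1−.
Ligand charges: 1×fluoro (-1 each), 1×glycinato (-1 each), 1×nitrato (-1 each); total -3. So Hg + (-3) = 1−, giving Hg = +2.
Ligands are named alphabetically: fluoro before glycinato before nitrato.
The complex ion is anionic, so mercury takes the -ate form mercurate(II).

potassium fluoro(glycinato)nitratomercurate(II)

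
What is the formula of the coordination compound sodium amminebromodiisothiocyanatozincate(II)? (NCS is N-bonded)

Na[ZnBr(NCS)2(NH3)]

Ligands: 2 isothiocyanato (NCS, -1), 1 ammine (NH3, neutral), 1 bromo (Br, -1). Ligand charge sum = -3.
Charge balance with sodium (+1) requires 1 complex ion per 1 sodium.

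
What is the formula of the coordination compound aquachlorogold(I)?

[AuCl(H2O)]

Ligands: 1 chloro (Cl, -1), 1 aqua (H2O, neutral). Ligand charge sum = -1.
With Au in oxidation state +1, the complex ion is [Au...].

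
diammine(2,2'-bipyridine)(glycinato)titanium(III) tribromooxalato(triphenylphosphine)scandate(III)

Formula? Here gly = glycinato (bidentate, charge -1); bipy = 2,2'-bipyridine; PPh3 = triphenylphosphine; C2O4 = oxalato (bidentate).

Cation [Ti…]: ligand charges -1, Ti(III) ⇒ ion charge 2+.
Anion [Sc…]: ligand charges -5, Sc(III) ⇒ ion charge 2−.
One 2+ cation balances one 2− anion.

[Ti(bipy)(gly)(NH3)2][ScBr3(C2O4)(PPh3)]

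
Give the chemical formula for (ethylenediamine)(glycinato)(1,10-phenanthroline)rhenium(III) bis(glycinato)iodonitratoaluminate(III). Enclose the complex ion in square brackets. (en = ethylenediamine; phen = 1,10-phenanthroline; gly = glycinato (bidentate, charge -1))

Cation [Re…]: ligand charges -1, Re(III) ⇒ ion charge 2+.
Anion [Al…]: ligand charges -4, Al(III) ⇒ ion charge 1−.
One 2+ cation requires 2 of the 1− anion.

[Re(en)(gly)(phen)][Al(gly)2I(NO3)]2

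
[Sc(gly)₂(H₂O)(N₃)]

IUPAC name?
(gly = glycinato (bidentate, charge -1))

aquaazidobis(glycinato)scandium(III)

There is no counter-ion, so the complex is neutral overall.
Ligand charges: 2×glycinato (-1 each), 1×azido (-1 each), 1×aqua (neutral); total -3. So Sc + (-3) = 0, giving Sc = +3.
Ligands are named alphabetically: aqua before azido before glycinato.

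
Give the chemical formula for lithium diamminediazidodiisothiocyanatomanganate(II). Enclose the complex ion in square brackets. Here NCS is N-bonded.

Li2[Mn(N3)2(NCS)2(NH3)2]

Ligands: 2 ammine (NH3, neutral), 2 azido (N3, -1), 2 isothiocyanato (NCS, -1). Ligand charge sum = -4.
With Mn in oxidation state +2, the complex ion is [Mn...]^2−.
Charge balance with lithium (+1) requires 1 complex ion per 2 lithium.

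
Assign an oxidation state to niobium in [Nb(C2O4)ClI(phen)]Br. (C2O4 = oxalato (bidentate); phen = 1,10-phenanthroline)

+5

1 bromide outside the brackets (-1 each) → the complex ion is 1+.
Ligand charges: 1×I = -1; 1×C2O4 = -2; 1×phen neutral; 1×Cl = -1; sum -4.
Nb + (-4) = 1+ ⇒ Nb is +5.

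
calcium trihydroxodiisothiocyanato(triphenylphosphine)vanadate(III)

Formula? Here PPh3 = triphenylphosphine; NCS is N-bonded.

Ca[V(NCS)2(OH)3(PPh3)]

Ligands: 3 hydroxo (OH, -1), 1 triphenylphosphine (PPh3, neutral), 2 isothiocyanato (NCS, -1). Ligand charge sum = -5.
With V in oxidation state +3, the complex ion is [V...]^2−.
Charge balance with calcium (+2) requires 1 complex ion per 1 calcium.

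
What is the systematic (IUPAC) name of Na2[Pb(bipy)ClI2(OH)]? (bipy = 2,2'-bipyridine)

sodium (2,2'-bipyridine)chlorohydroxodiiodoplumbate(II)

The 2 sodium counter-ions carry a total charge of +2, so each complex ion is 2−.
Ligand charges: 1×chloro (-1 each), 1×2,2'-bipyridine (neutral), 1×hydroxo (-1 each), 2×iodo (-1 each); total -4. So Pb + (-4) = 2−, giving Pb = +2.
The complex ion is anionic, so lead takes the -ate form plumbate(II).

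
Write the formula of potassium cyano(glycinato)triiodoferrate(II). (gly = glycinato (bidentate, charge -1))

K3[Fe(CN)(gly)I3]

Ligands: 1 glycinato (gly, -1), 1 cyano (CN, -1), 3 iodo (I, -1). Ligand charge sum = -5.
Charge balance with potassium (+1) requires 1 complex ion per 3 potassium.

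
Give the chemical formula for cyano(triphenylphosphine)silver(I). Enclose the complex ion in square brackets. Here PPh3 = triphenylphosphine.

[Ag(CN)(PPh3)]

Ligands: 1 cyano (CN, -1), 1 triphenylphosphine (PPh3, neutral). Ligand charge sum = -1.
With Ag in oxidation state +1, the complex ion is [Ag...].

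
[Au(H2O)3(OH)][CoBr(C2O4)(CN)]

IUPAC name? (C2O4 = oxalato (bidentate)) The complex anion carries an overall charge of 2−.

triaquahydroxogold(III) bromocyanooxalatocobaltate(II)

The complex anion is given as 2−; its ligand charges sum to -4, so Co = +2.
A 1:1 salt means the cation carries the equal and opposite charge, 2+.
Cation: ligand charges sum to -1; for the ion to be 2+, Au = +3.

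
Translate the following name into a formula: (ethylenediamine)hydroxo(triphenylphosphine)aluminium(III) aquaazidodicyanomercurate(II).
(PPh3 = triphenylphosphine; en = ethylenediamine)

[Al(en)(OH)(PPh3)][Hg(CN)2(H2O)(N3)]2

Cation [Al…]: ligand charges -1, Al(III) ⇒ ion charge 2+.
Anion [Hg…]: ligand charges -3, Hg(II) ⇒ ion charge 1−.
One 2+ cation requires 2 of the 1− anion.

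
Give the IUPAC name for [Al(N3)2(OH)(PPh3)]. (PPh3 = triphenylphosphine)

There is no counter-ion, so the complex is neutral overall.
Ligand charges: 1×triphenylphosphine (neutral), 2×azido (-1 each), 1×hydroxo (-1 each); total -3. So Al + (-3) = 0, giving Al = +3.
Ligands are named alphabetically: azido before hydroxo before triphenylphosphine.

diazidohydroxo(triphenylphosphine)aluminium(III)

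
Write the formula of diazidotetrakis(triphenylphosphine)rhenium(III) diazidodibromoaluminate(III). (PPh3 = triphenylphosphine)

[Re(N3)2(PPh3)4][AlBr2(N3)2]

Cation [Re…]: ligand charges -2, Re(III) ⇒ ion charge 1+.
Anion [Al…]: ligand charges -4, Al(III) ⇒ ion charge 1−.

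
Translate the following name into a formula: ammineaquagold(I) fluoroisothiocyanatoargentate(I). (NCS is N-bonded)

[Au(H2O)(NH3)][AgF(NCS)]

Cation [Au…]: ligand charges 0, Au(I) ⇒ ion charge 1+.
Anion [Ag…]: ligand charges -2, Ag(I) ⇒ ion charge 1−.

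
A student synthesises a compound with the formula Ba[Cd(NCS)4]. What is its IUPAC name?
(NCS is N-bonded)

barium tetraisothiocyanatocadmate(II)

The 1 barium counter-ion carries a total charge of +2, so each complex ion is 2−.
Ligand charges: 4×isothiocyanato (-1 each); total -4. So Cd + (-4) = 2−, giving Cd = +2.
The complex ion is anionic, so cadmium takes the -ate form cadmate(II).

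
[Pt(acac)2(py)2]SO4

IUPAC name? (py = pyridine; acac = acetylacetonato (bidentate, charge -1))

The 1 sulfate counter-ion carries a total charge of -2, so each complex ion is 2+.
Ligand charges: 2×pyridine (neutral), 2×acetylacetonato (-1 each); total -2. So Pt + (-2) = 2+, giving Pt = +4.
Ligands are named alphabetically: acetylacetonato before pyridine.

bis(acetylacetonato)bis(pyridine)platinum(IV) sulfate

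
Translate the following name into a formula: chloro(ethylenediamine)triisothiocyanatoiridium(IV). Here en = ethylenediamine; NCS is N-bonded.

[IrCl(en)(NCS)3]

Ligands: 1 ethylenediamine (en, neutral), 1 chloro (Cl, -1), 3 isothiocyanato (NCS, -1). Ligand charge sum = -4.
With Ir in oxidation state +4, the complex ion is [Ir...].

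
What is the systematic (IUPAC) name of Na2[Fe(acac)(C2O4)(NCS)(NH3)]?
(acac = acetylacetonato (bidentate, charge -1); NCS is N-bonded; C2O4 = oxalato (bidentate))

The 2 sodium counter-ions carry a total charge of +2, so each complex ion is 2−.
Ligand charges: 1×acetylacetonato (-1 each), 1×ammine (neutral), 1×isothiocyanato (-1 each), 1×oxalato (-2 each); total -4. So Fe + (-4) = 2−, giving Fe = +2.
The complex ion is anionic, so iron takes the -ate form ferrate(II).

sodium (acetylacetonato)ammineisothiocyanatooxalatoferrate(II)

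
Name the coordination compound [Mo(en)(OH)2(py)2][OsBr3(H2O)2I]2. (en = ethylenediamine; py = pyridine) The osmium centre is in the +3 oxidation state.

Os is given as +3; the anion's ligand charges sum to -4, so the complex anion is 1−.
With 2 anions per cation, the cation must be 2×1 = 2+.
Cation: ligand charges sum to -2; for the ion to be 2+, Mo = +4.

(ethylenediamine)dihydroxobis(pyridine)molybdenum(IV) diaquatribromoiodoosmate(III)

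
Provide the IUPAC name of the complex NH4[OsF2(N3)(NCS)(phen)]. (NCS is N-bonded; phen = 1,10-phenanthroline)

The 1 ammonium counter-ion carries a total charge of +1, so each complex ion is 1−.
Ligand charges: 1×isothiocyanato (-1 each), 1×azido (-1 each), 2×fluoro (-1 each), 1×1,10-phenanthroline (neutral); total -4. So Os + (-4) = 1−, giving Os = +3.
Ligands are named alphabetically: azido before fluoro before isothiocyanato before phenanthroline.
The complex ion is anionic, so osmium takes the -ate form osmate(III).

ammonium azidodifluoroisothiocyanato(1,10-phenanthroline)osmate(III)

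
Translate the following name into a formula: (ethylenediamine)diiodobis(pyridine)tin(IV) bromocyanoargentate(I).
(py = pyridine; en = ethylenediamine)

[Sn(en)I2(py)2][AgBr(CN)]2

Cation [Sn…]: ligand charges -2, Sn(IV) ⇒ ion charge 2+.
Anion [Ag…]: ligand charges -2, Ag(I) ⇒ ion charge 1−.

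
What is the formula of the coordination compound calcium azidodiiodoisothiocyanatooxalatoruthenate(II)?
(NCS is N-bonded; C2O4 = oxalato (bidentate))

Ligands: 2 iodo (I, -1), 1 azido (N3, -1), 1 isothiocyanato (NCS, -1), 1 oxalato (C2O4, -2). Ligand charge sum = -6.
With Ru in oxidation state +2, the complex ion is [Ru...]^4−.
Charge balance with calcium (+2) requires 1 complex ion per 2 calcium.

Ca2[Ru(C2O4)I2(N3)(NCS)]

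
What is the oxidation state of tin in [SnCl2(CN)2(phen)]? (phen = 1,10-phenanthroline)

+4

No counter-ion: the bracketed complex is neutral.
Ligand charges: 2×CN = -2; 1×phen neutral; 2×Cl = -2; sum -4.
Sn + (-4) = 0 ⇒ Sn is +4.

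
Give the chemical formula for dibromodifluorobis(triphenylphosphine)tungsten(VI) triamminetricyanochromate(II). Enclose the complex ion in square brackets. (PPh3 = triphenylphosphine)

Cation [W…]: ligand charges -4, W(VI) ⇒ ion charge 2+.
Anion [Cr…]: ligand charges -3, Cr(II) ⇒ ion charge 1−.

[WBr2F2(PPh3)2][Cr(CN)3(NH3)3]2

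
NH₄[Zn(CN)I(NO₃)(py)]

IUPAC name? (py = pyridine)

ammonium cyanoiodonitrato(pyridine)zincate(II)

The 1 ammonium counter-ion carries a total charge of +1, so each complex ion is 1−.
Ligand charges: 1×nitrato (-1 each), 1×cyano (-1 each), 1×pyridine (neutral), 1×iodo (-1 each); total -3. So Zn + (-3) = 1−, giving Zn = +2.
Ligands are named alphabetically: cyano before iodo before nitrato before pyridine.
The complex ion is anionic, so zinc takes the -ate form zincate(II).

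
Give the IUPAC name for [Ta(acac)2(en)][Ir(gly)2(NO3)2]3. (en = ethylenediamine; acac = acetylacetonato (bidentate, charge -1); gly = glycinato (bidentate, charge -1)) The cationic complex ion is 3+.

bis(acetylacetonato)(ethylenediamine)tantalum(V) bis(glycinato)dinitratoiridate(III)

The complex cation is given as 3+; its ligand charges sum to -2, so Ta = +5.
With 3 anions per cation, each anion must be 3/3 = 1−.
Anion: ligand charges sum to -4; for the ion to be 1−, Ir = +3.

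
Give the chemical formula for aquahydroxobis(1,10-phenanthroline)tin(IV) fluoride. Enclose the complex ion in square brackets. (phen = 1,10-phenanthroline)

Ligands: 1 hydroxo (OH, -1), 2 1,10-phenanthroline (phen, neutral), 1 aqua (H2O, neutral). Ligand charge sum = -1.
Charge balance with fluoride (-1) requires 1 complex ion per 3 fluoride.

[Sn(H2O)(OH)(phen)2]F3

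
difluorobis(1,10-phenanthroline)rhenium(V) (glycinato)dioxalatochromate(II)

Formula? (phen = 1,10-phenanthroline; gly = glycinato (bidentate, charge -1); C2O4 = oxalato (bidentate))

[ReF2(phen)2][Cr(C2O4)2(gly)]

Cation [Re…]: ligand charges -2, Re(V) ⇒ ion charge 3+.
Anion [Cr…]: ligand charges -5, Cr(II) ⇒ ion charge 3−.
One 3+ cation balances one 3− anion.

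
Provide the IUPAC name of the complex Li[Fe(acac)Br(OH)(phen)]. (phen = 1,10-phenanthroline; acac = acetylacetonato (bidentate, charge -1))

The 1 lithium counter-ion carries a total charge of +1, so each complex ion is 1−.
Ligand charges: 1×hydroxo (-1 each), 1×1,10-phenanthroline (neutral), 1×acetylacetonato (-1 each), 1×bromo (-1 each); total -3. So Fe + (-3) = 1−, giving Fe = +2.
Ligands are named alphabetically: acetylacetonato before bromo before hydroxo before phenanthroline.
The complex ion is anionic, so iron takes the -ate form ferrate(II).

lithium (acetylacetonato)bromohydroxo(1,10-phenanthroline)ferrate(II)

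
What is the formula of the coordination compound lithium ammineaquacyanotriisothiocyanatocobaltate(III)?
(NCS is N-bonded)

Ligands: 3 isothiocyanato (NCS, -1), 1 ammine (NH3, neutral), 1 aqua (H2O, neutral), 1 cyano (CN, -1). Ligand charge sum = -4.
With Co in oxidation state +3, the complex ion is [Co...]^1−.
Charge balance with lithium (+1) requires 1 complex ion per 1 lithium.

Li[Co(CN)(H2O)(NCS)3(NH3)]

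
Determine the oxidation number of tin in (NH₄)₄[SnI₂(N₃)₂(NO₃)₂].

+2

4 ammonium outside the brackets (+1 each) → the complex ion is 4−.
Ligand charges: 2×N3 = -2; 2×I = -2; 2×NO3 = -2; sum -6.
Sn + (-6) = 4− ⇒ Sn is +2.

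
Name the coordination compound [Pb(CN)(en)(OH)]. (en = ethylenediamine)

cyano(ethylenediamine)hydroxolead(II)

There is no counter-ion, so the complex is neutral overall.
Ligand charges: 1×cyano (-1 each), 1×ethylenediamine (neutral), 1×hydroxo (-1 each); total -2. So Pb + (-2) = 0, giving Pb = +2.
Ligands are named alphabetically: cyano before ethylenediamine before hydroxo.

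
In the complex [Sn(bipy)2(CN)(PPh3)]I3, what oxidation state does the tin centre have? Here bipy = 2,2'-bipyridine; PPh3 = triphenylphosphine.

+4

3 iodide outside the brackets (-1 each) → the complex ion is 3+.
Ligand charges: 2×bipy neutral; 1×CN = -1; 1×PPh3 neutral; sum -1.
Sn + (-1) = 3+ ⇒ Sn is +4.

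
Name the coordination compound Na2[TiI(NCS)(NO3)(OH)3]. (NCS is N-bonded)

sodium trihydroxoiodoisothiocyanatonitratotitanate(IV)

The 2 sodium counter-ions carry a total charge of +2, so each complex ion is 2−.
Ligand charges: 3×hydroxo (-1 each), 1×iodo (-1 each), 1×isothiocyanato (-1 each), 1×nitrato (-1 each); total -6. So Ti + (-6) = 2−, giving Ti = +4.
Ligands are named alphabetically: hydroxo before iodo before isothiocyanato before nitrato.
The complex ion is anionic, so titanium takes the -ate form titanate(IV).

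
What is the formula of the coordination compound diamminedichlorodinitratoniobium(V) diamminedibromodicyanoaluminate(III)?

[NbCl2(NH3)2(NO3)2][AlBr2(CN)2(NH3)2]

Cation [Nb…]: ligand charges -4, Nb(V) ⇒ ion charge 1+.
Anion [Al…]: ligand charges -4, Al(III) ⇒ ion charge 1−.
One 1+ cation balances one 1− anion.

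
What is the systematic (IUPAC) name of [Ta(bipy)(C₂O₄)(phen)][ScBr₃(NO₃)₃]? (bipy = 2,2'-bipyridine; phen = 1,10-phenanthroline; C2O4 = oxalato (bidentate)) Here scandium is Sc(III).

Both ions are complex: the cation is named first with the plain metal name, the anion second with the -ate form; each ion's ligands are alphabetised independently.
Sc is given as +3; the anion's ligand charges sum to -6, so the complex anion is 3−.
A 1:1 salt means the cation carries the equal and opposite charge, 3+.
Cation: ligand charges sum to -2; for the ion to be 3+, Ta = +5.

(2,2'-bipyridine)oxalato(1,10-phenanthroline)tantalum(V) tribromotrinitratoscandate(III)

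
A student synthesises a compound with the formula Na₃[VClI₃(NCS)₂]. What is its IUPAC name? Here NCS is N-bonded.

The 3 sodium counter-ions carry a total charge of +3, so each complex ion is 3−.
Ligand charges: 2×isothiocyanato (-1 each), 1×chloro (-1 each), 3×iodo (-1 each); total -6. So V + (-6) = 3−, giving V = +3.
Ligands are named alphabetically: chloro before iodo before isothiocyanato.
The complex ion is anionic, so vanadium takes the -ate form vanadate(III).

sodium chlorotriiododiisothiocyanatovanadate(III)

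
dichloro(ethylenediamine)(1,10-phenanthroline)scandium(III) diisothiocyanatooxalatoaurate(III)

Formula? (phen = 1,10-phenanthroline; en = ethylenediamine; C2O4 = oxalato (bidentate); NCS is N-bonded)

Cation [Sc…]: ligand charges -2, Sc(III) ⇒ ion charge 1+.
Anion [Au…]: ligand charges -4, Au(III) ⇒ ion charge 1−.
One 1+ cation balances one 1− anion.

[ScCl2(en)(phen)][Au(C2O4)(NCS)2]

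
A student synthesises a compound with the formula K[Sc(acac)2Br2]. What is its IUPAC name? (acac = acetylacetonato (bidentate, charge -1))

potassium bis(acetylacetonato)dibromoscandate(III)

The 1 potassium counter-ion carries a total charge of +1, so each complex ion is 1−.
Ligand charges: 2×acetylacetonato (-1 each), 2×bromo (-1 each); total -4. So Sc + (-4) = 1−, giving Sc = +3.
The complex ion is anionic, so scandium takes the -ate form scandate(III).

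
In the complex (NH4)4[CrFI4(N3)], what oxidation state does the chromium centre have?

+2

4 ammonium outside the brackets (+1 each) → the complex ion is 4−.
Ligand charges: 1×F = -1; 1×N3 = -1; 4×I = -4; sum -6.
Cr + (-6) = 4− ⇒ Cr is +2.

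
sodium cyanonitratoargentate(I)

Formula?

Na[Ag(CN)(NO3)]

Ligands: 1 nitrato (NO3, -1), 1 cyano (CN, -1). Ligand charge sum = -2.
With Ag in oxidation state +1, the complex ion is [Ag...]^1−.
Charge balance with sodium (+1) requires 1 complex ion per 1 sodium.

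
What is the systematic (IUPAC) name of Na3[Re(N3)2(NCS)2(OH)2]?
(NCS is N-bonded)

The 3 sodium counter-ions carry a total charge of +3, so each complex ion is 3−.
Ligand charges: 2×isothiocyanato (-1 each), 2×hydroxo (-1 each), 2×azido (-1 each); total -6. So Re + (-6) = 3−, giving Re = +3.
Ligands are named alphabetically: azido before hydroxo before isothiocyanato.
The complex ion is anionic, so rhenium takes the -ate form rhenate(III).

sodium diazidodihydroxodiisothiocyanatorhenate(III)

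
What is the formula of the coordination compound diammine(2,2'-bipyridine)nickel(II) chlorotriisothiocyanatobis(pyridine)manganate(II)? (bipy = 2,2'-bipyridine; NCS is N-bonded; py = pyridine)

Cation [Ni…]: ligand charges 0, Ni(II) ⇒ ion charge 2+.
Anion [Mn…]: ligand charges -4, Mn(II) ⇒ ion charge 2−.
One 2+ cation balances one 2− anion.

[Ni(bipy)(NH3)2][MnCl(NCS)3(py)2]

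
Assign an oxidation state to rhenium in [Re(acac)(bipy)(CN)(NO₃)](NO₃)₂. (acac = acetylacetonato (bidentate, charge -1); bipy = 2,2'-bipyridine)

2 nitrate outside the brackets (-1 each) → the complex ion is 2+.
Ligand charges: 1×NO3 = -1; 1×acac = -1; 1×bipy neutral; 1×CN = -1; sum -3.
Re + (-3) = 2+ ⇒ Re is +5.

+5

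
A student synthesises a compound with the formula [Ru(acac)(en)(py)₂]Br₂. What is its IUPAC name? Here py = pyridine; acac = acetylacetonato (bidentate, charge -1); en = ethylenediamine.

The 2 bromide counter-ions carry a total charge of -2, so each complex ion is 2+.
Ligand charges: 2×pyridine (neutral), 1×acetylacetonato (-1 each), 1×ethylenediamine (neutral); total -1. So Ru + (-1) = 2+, giving Ru = +3.
Ligands are named alphabetically: acetylacetonato before ethylenediamine before pyridine.

(acetylacetonato)(ethylenediamine)bis(pyridine)ruthenium(III) bromide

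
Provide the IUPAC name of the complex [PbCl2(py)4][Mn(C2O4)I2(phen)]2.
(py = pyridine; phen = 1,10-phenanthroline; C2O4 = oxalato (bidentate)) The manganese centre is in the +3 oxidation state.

Both ions are complex: the cation is named first with the plain metal name, the anion second with the -ate form; each ion's ligands are alphabetised independently.
Mn is given as +3; the anion's ligand charges sum to -4, so the complex anion is 1−.
With 2 anions per cation, the cation must be 2×1 = 2+.
Cation: ligand charges sum to -2; for the ion to be 2+, Pb = +4.

dichlorotetrakis(pyridine)lead(IV) diiodooxalato(1,10-phenanthroline)manganate(III)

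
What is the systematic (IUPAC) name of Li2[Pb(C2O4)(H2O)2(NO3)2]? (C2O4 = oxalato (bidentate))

lithium diaquadinitratooxalatoplumbate(II)

The 2 lithium counter-ions carry a total charge of +2, so each complex ion is 2−.
Ligand charges: 2×aqua (neutral), 1×oxalato (-2 each), 2×nitrato (-1 each); total -4. So Pb + (-4) = 2−, giving Pb = +2.
The complex ion is anionic, so lead takes the -ate form plumbate(II).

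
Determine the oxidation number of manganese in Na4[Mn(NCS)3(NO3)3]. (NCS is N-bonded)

4 sodium outside the brackets (+1 each) → the complex ion is 4−.
Ligand charges: 3×NO3 = -3; 3×NCS = -3; sum -6.
Mn + (-6) = 4− ⇒ Mn is +2.

+2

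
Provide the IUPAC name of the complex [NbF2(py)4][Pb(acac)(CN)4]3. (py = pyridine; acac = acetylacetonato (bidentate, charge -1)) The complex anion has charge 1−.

Both ions are complex: the cation is named first with the plain metal name, the anion second with the -ate form; each ion's ligands are alphabetised independently.
The complex anion is given as 1−; its ligand charges sum to -5, so Pb = +4.
With 3 anions per cation, the cation must be 3×1 = 3+.
Cation: ligand charges sum to -2; for the ion to be 3+, Nb = +5.

difluorotetrakis(pyridine)niobium(V) (acetylacetonato)tetracyanoplumbate(IV)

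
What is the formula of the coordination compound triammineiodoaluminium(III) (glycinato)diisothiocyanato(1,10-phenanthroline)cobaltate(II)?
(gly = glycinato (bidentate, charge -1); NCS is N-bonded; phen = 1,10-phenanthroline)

[AlI(NH3)3][Co(gly)(NCS)2(phen)]2

Cation [Al…]: ligand charges -1, Al(III) ⇒ ion charge 2+.
Anion [Co…]: ligand charges -3, Co(II) ⇒ ion charge 1−.
One 2+ cation requires 2 of the 1− anion.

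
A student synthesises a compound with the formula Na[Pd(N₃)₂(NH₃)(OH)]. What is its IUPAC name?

sodium amminediazidohydroxopalladate(II)

The 1 sodium counter-ion carries a total charge of +1, so each complex ion is 1−.
Ligand charges: 2×azido (-1 each), 1×hydroxo (-1 each), 1×ammine (neutral); total -3. So Pd + (-3) = 1−, giving Pd = +2.
Ligands are named alphabetically: ammine before azido before hydroxo.
The complex ion is anionic, so palladium takes the -ate form palladate(II).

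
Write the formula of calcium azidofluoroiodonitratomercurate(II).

Ligands: 1 iodo (I, -1), 1 fluoro (F, -1), 1 nitrato (NO3, -1), 1 azido (N3, -1). Ligand charge sum = -4.
Charge balance with calcium (+2) requires 1 complex ion per 1 calcium.

Ca[HgFI(N3)(NO3)]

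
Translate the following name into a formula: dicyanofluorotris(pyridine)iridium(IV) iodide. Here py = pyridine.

Ligands: 2 cyano (CN, -1), 3 pyridine (py, neutral), 1 fluoro (F, -1). Ligand charge sum = -3.
With Ir in oxidation state +4, the complex ion is [Ir...]^1+.
Charge balance with iodide (-1) requires 1 complex ion per 1 iodide.

[Ir(CN)2F(py)3]I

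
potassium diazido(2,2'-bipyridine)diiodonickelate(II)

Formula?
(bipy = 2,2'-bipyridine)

Ligands: 1 2,2'-bipyridine (bipy, neutral), 2 azido (N3, -1), 2 iodo (I, -1). Ligand charge sum = -4.
With Ni in oxidation state +2, the complex ion is [Ni...]^2−.
Charge balance with potassium (+1) requires 1 complex ion per 2 potassium.

K2[Ni(bipy)I2(N3)2]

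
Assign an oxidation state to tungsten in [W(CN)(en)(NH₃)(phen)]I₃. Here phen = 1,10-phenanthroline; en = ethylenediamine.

+4

3 iodide outside the brackets (-1 each) → the complex ion is 3+.
Ligand charges: 1×CN = -1; 1×NH3 neutral; 1×phen neutral; 1×en neutral; sum -1.
W + (-1) = 3+ ⇒ W is +4.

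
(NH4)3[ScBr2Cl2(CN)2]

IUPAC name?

The 3 ammonium counter-ions carry a total charge of +3, so each complex ion is 3−.
Ligand charges: 2×cyano (-1 each), 2×bromo (-1 each), 2×chloro (-1 each); total -6. So Sc + (-6) = 3−, giving Sc = +3.
Ligands are named alphabetically: bromo before chloro before cyano.
The complex ion is anionic, so scandium takes the -ate form scandate(III).

ammonium dibromodichlorodicyanoscandate(III)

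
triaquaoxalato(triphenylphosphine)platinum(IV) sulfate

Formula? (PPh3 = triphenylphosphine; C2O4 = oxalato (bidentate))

Ligands: 1 triphenylphosphine (PPh3, neutral), 3 aqua (H2O, neutral), 1 oxalato (C2O4, -2). Ligand charge sum = -2.
With Pt in oxidation state +4, the complex ion is [Pt...]^2+.
Charge balance with sulfate (-2) requires 1 complex ion per 1 sulfate.

[Pt(C2O4)(H2O)3(PPh3)]SO4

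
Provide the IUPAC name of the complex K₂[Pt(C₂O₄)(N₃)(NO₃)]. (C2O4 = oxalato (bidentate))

The 2 potassium counter-ions carry a total charge of +2, so each complex ion is 2−.
Ligand charges: 1×oxalato (-2 each), 1×nitrato (-1 each), 1×azido (-1 each); total -4. So Pt + (-4) = 2−, giving Pt = +2.
Ligands are named alphabetically: azido before nitrato before oxalato.
The complex ion is anionic, so platinum takes the -ate form platinate(II).

potassium azidonitratooxalatoplatinate(II)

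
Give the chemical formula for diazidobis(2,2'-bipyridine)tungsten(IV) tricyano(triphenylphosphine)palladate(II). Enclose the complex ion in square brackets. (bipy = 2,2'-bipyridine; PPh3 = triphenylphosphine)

[W(bipy)2(N3)2][Pd(CN)3(PPh3)]2

Cation [W…]: ligand charges -2, W(IV) ⇒ ion charge 2+.
Anion [Pd…]: ligand charges -3, Pd(II) ⇒ ion charge 1−.
One 2+ cation requires 2 of the 1− anion.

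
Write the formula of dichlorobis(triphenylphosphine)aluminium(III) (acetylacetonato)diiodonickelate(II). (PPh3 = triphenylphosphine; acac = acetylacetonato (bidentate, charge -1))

Cation [Al…]: ligand charges -2, Al(III) ⇒ ion charge 1+.
Anion [Ni…]: ligand charges -3, Ni(II) ⇒ ion charge 1−.

[AlCl2(PPh3)2][Ni(acac)I2]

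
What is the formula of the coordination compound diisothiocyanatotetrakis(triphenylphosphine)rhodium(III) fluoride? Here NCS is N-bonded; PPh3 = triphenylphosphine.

[Rh(NCS)2(PPh3)4]F

Ligands: 2 isothiocyanato (NCS, -1), 4 triphenylphosphine (PPh3, neutral). Ligand charge sum = -2.
Charge balance with fluoride (-1) requires 1 complex ion per 1 fluoride.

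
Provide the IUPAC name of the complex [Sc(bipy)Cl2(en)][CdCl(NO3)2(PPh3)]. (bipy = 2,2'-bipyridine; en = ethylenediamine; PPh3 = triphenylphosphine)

Both ions are complex: the cation is named first with the plain metal name, the anion second with the -ate form; each ion's ligands are alphabetised independently.
Scandium is always +3 in its complexes; the cation's ligand charges sum to -2, so the complex cation is 1+.
A 1:1 salt means the anion carries the equal and opposite charge, 1−.
Anion: ligand charges sum to -3; for the ion to be 1−, Cd = +2.

(2,2'-bipyridine)dichloro(ethylenediamine)scandium(III) chlorodinitrato(triphenylphosphine)cadmate(II)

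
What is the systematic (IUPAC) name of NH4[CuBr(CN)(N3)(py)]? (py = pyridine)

ammonium azidobromocyano(pyridine)cuprate(II)

The 1 ammonium counter-ion carries a total charge of +1, so each complex ion is 1−.
Ligand charges: 1×bromo (-1 each), 1×cyano (-1 each), 1×pyridine (neutral), 1×azido (-1 each); total -3. So Cu + (-3) = 1−, giving Cu = +2.
The complex ion is anionic, so copper takes the -ate form cuprate(II).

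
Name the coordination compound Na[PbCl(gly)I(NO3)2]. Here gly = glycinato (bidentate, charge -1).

The 1 sodium counter-ion carries a total charge of +1, so each complex ion is 1−.
Ligand charges: 1×glycinato (-1 each), 1×chloro (-1 each), 2×nitrato (-1 each), 1×iodo (-1 each); total -5. So Pb + (-5) = 1−, giving Pb = +4.
The complex ion is anionic, so lead takes the -ate form plumbate(IV).

sodium chloro(glycinato)iododinitratoplumbate(IV)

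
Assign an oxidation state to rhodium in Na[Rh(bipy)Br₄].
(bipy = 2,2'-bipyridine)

1 sodium outside the brackets (+1 each) → the complex ion is 1−.
Ligand charges: 4×Br = -4; 1×bipy neutral; sum -4.
Rh + (-4) = 1− ⇒ Rh is +3.

+3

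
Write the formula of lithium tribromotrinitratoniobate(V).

Li[NbBr3(NO3)3]

Ligands: 3 bromo (Br, -1), 3 nitrato (NO3, -1). Ligand charge sum = -6.
Charge balance with lithium (+1) requires 1 complex ion per 1 lithium.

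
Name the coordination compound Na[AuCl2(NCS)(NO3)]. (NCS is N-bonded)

sodium dichloroisothiocyanatonitratoaurate(III)

The 1 sodium counter-ion carries a total charge of +1, so each complex ion is 1−.
Ligand charges: 1×nitrato (-1 each), 1×isothiocyanato (-1 each), 2×chloro (-1 each); total -4. So Au + (-4) = 1−, giving Au = +3.
Ligands are named alphabetically: chloro before isothiocyanato before nitrato.
The complex ion is anionic, so gold takes the -ate form aurate(III).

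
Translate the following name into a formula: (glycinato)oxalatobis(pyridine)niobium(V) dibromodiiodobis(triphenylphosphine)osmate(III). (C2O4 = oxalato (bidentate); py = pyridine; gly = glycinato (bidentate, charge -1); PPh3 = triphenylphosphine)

[Nb(C2O4)(gly)(py)2][OsBr2I2(PPh3)2]2

Cation [Nb…]: ligand charges -3, Nb(V) ⇒ ion charge 2+.
Anion [Os…]: ligand charges -4, Os(III) ⇒ ion charge 1−.
One 2+ cation requires 2 of the 1− anion.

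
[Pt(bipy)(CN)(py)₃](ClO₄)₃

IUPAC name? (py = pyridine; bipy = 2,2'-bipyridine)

(2,2'-bipyridine)cyanotris(pyridine)platinum(IV) perchlorate

The 3 perchlorate counter-ions carry a total charge of -3, so each complex ion is 3+.
Ligand charges: 3×pyridine (neutral), 1×2,2'-bipyridine (neutral), 1×cyano (-1 each); total -1. So Pt + (-1) = 3+, giving Pt = +4.
Ligands are named alphabetically: bipyridine before cyano before pyridine.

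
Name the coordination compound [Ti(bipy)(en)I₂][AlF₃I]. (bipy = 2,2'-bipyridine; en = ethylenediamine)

(2,2'-bipyridine)(ethylenediamine)diiodotitanium(III) trifluoroiodoaluminate(III)

Aluminium is always +3 in its complexes; the anion's ligand charges sum to -4, so the complex anion is 1−.
A 1:1 salt means the cation carries the equal and opposite charge, 1+.
Cation: ligand charges sum to -2; for the ion to be 1+, Ti = +3.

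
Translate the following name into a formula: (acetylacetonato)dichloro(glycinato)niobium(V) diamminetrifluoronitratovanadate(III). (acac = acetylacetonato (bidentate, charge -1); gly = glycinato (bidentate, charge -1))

Cation [Nb…]: ligand charges -4, Nb(V) ⇒ ion charge 1+.
Anion [V…]: ligand charges -4, V(III) ⇒ ion charge 1−.

[Nb(acac)Cl2(gly)][VF3(NH3)2(NO3)]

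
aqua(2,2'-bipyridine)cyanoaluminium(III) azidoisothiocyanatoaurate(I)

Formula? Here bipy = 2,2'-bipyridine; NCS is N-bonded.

[Al(bipy)(CN)(H2O)][Au(N3)(NCS)]2

Cation [Al…]: ligand charges -1, Al(III) ⇒ ion charge 2+.
Anion [Au…]: ligand charges -2, Au(I) ⇒ ion charge 1−.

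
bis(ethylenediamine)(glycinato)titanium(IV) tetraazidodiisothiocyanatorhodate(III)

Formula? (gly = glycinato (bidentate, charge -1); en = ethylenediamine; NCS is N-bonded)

Cation [Ti…]: ligand charges -1, Ti(IV) ⇒ ion charge 3+.
Anion [Rh…]: ligand charges -6, Rh(III) ⇒ ion charge 3−.

[Ti(en)2(gly)][Rh(N3)4(NCS)2]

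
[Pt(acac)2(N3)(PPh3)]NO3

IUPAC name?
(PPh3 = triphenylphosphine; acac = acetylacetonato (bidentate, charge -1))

bis(acetylacetonato)azido(triphenylphosphine)platinum(IV) nitrate

The 1 nitrate counter-ion carries a total charge of -1, so each complex ion is 1+.
Ligand charges: 1×triphenylphosphine (neutral), 1×azido (-1 each), 2×acetylacetonato (-1 each); total -3. So Pt + (-3) = 1+, giving Pt = +4.
Ligands are named alphabetically: acetylacetonato before azido before triphenylphosphine.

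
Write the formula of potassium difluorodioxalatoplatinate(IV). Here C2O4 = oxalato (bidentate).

K2[Pt(C2O4)2F2]

Ligands: 2 fluoro (F, -1), 2 oxalato (C2O4, -2). Ligand charge sum = -6.
With Pt in oxidation state +4, the complex ion is [Pt...]^2−.
Charge balance with potassium (+1) requires 1 complex ion per 2 potassium.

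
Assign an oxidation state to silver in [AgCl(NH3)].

No counter-ion: the bracketed complex is neutral.
Ligand charges: 1×NH3 neutral; 1×Cl = -1; sum -1.
Ag + (-1) = 0 ⇒ Ag is +1.

+1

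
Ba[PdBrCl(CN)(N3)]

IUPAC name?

barium azidobromochlorocyanopalladate(II)

The 1 barium counter-ion carries a total charge of +2, so each complex ion is 2−.
Ligand charges: 1×azido (-1 each), 1×cyano (-1 each), 1×chloro (-1 each), 1×bromo (-1 each); total -4. So Pd + (-4) = 2−, giving Pd = +2.
Ligands are named alphabetically: azido before bromo before chloro before cyano.
The complex ion is anionic, so palladium takes the -ate form palladate(II).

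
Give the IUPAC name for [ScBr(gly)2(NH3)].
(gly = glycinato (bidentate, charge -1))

amminebromobis(glycinato)scandium(III)

There is no counter-ion, so the complex is neutral overall.
Ligand charges: 1×bromo (-1 each), 2×glycinato (-1 each), 1×ammine (neutral); total -3. So Sc + (-3) = 0, giving Sc = +3.
Ligands are named alphabetically: ammine before bromo before glycinato.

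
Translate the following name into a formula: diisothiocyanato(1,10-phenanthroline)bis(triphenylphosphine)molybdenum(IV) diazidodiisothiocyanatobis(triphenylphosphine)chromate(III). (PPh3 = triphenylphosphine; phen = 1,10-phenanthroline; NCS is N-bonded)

Cation [Mo…]: ligand charges -2, Mo(IV) ⇒ ion charge 2+.
Anion [Cr…]: ligand charges -4, Cr(III) ⇒ ion charge 1−.
One 2+ cation requires 2 of the 1− anion.

[Mo(NCS)2(phen)(PPh3)2][Cr(N3)2(NCS)2(PPh3)2]2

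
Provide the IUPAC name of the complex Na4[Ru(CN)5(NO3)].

sodium pentacyanonitratoruthenate(II)

The 4 sodium counter-ions carry a total charge of +4, so each complex ion is 4−.
Ligand charges: 5×cyano (-1 each), 1×nitrato (-1 each); total -6. So Ru + (-6) = 4−, giving Ru = +2.
Ligands are named alphabetically: cyano before nitrato.
The complex ion is anionic, so ruthenium takes the -ate form ruthenate(II).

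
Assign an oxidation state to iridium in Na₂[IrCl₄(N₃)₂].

+4

2 sodium outside the brackets (+1 each) → the complex ion is 2−.
Ligand charges: 4×Cl = -4; 2×N3 = -2; sum -6.
Ir + (-6) = 2− ⇒ Ir is +4.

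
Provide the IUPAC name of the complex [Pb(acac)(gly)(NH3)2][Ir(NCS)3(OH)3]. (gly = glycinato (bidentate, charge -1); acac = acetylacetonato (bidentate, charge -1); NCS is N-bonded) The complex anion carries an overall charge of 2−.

The complex anion is given as 2−; its ligand charges sum to -6, so Ir = +4.
A 1:1 salt means the cation carries the equal and opposite charge, 2+.
Cation: ligand charges sum to -2; for the ion to be 2+, Pb = +4.

(acetylacetonato)diammine(glycinato)lead(IV) trihydroxotriisothiocyanatoiridate(IV)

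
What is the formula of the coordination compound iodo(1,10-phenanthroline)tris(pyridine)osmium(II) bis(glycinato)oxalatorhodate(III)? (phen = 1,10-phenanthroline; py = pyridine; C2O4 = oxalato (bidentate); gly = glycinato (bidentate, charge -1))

Cation [Os…]: ligand charges -1, Os(II) ⇒ ion charge 1+.
Anion [Rh…]: ligand charges -4, Rh(III) ⇒ ion charge 1−.
One 1+ cation balances one 1− anion.

[OsI(phen)(py)3][Rh(C2O4)(gly)2]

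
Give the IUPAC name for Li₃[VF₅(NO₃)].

The 3 lithium counter-ions carry a total charge of +3, so each complex ion is 3−.
Ligand charges: 5×fluoro (-1 each), 1×nitrato (-1 each); total -6. So V + (-6) = 3−, giving V = +3.
Ligands are named alphabetically: fluoro before nitrato.
The complex ion is anionic, so vanadium takes the -ate form vanadate(III).

lithium pentafluoronitratovanadate(III)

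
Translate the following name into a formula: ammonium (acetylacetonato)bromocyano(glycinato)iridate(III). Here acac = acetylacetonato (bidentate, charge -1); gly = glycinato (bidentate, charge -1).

Ligands: 1 acetylacetonato (acac, -1), 1 glycinato (gly, -1), 1 cyano (CN, -1), 1 bromo (Br, -1). Ligand charge sum = -4.
With Ir in oxidation state +3, the complex ion is [Ir...]^1−.
Charge balance with ammonium (+1) requires 1 complex ion per 1 ammonium.

NH4[Ir(acac)Br(CN)(gly)]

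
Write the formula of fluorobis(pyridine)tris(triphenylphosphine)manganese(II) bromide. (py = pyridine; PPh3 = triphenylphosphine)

Ligands: 2 pyridine (py, neutral), 1 fluoro (F, -1), 3 triphenylphosphine (PPh3, neutral). Ligand charge sum = -1.
Charge balance with bromide (-1) requires 1 complex ion per 1 bromide.

[MnF(PPh3)3(py)2]Br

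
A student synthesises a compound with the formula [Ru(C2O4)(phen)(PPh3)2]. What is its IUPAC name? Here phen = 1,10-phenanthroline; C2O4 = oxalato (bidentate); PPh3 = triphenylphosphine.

oxalato(1,10-phenanthroline)bis(triphenylphosphine)ruthenium(II)

There is no counter-ion, so the complex is neutral overall.
Ligand charges: 1×1,10-phenanthroline (neutral), 1×oxalato (-2 each), 2×triphenylphosphine (neutral); total -2. So Ru + (-2) = 0, giving Ru = +2.
Ligands are named alphabetically: oxalato before phenanthroline before triphenylphosphine.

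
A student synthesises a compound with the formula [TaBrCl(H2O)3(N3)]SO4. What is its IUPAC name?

triaquaazidobromochlorotantalum(V) sulfate

The 1 sulfate counter-ion carries a total charge of -2, so each complex ion is 2+.
Ligand charges: 3×aqua (neutral), 1×chloro (-1 each), 1×azido (-1 each), 1×bromo (-1 each); total -3. So Ta + (-3) = 2+, giving Ta = +5.
Ligands are named alphabetically: aqua before azido before bromo before chloro.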